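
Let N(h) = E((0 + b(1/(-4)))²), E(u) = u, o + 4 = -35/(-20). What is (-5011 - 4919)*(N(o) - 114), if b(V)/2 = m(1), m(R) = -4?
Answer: 496500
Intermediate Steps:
o = -9/4 (o = -4 - 35/(-20) = -4 - 35*(-1/20) = -4 + 7/4 = -9/4 ≈ -2.2500)
b(V) = -8 (b(V) = 2*(-4) = -8)
N(h) = 64 (N(h) = (0 - 8)² = (-8)² = 64)
(-5011 - 4919)*(N(o) - 114) = (-5011 - 4919)*(64 - 114) = -9930*(-50) = 496500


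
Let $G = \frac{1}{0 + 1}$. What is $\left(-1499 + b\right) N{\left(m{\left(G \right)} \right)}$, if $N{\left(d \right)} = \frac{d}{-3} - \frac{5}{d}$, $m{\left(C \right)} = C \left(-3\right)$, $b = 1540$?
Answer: $\frac{328}{3} \approx 109.33$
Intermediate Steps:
$G = 1$ ($G = 1^{-1} = 1$)
$m{\left(C \right)} = - 3 C$
$N{\left(d \right)} = - \frac{5}{d} - \frac{d}{3}$ ($N{\left(d \right)} = d \left(- \frac{1}{3}\right) - \frac{5}{d} = - \frac{d}{3} - \frac{5}{d} = - \frac{5}{d} - \frac{d}{3}$)
$\left(-1499 + b\right) N{\left(m{\left(G \right)} \right)} = \left(-1499 + 1540\right) \left(- \frac{5}{\left(-3\right) 1} - \frac{\left(-3\right) 1}{3}\right) = 41 \left(- \frac{5}{-3} - -1\right) = 41 \left(\left(-5\right) \left(- \frac{1}{3}\right) + 1\right) = 41 \left(\frac{5}{3} + 1\right) = 41 \cdot \frac{8}{3} = \frac{328}{3}$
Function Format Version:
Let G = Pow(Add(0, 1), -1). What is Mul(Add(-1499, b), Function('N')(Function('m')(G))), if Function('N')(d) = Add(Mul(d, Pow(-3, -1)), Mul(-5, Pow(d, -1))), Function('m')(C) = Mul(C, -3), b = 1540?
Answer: Rational(328, 3) ≈ 109.33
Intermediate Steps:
G = 1 (G = Pow(1, -1) = 1)
Function('m')(C) = Mul(-3, C)
Function('N')(d) = Add(Mul(-5, Pow(d, -1)), Mul(Rational(-1, 3), d)) (Function('N')(d) = Add(Mul(d, Rational(-1, 3)), Mul(-5, Pow(d, -1))) = Add(Mul(Rational(-1, 3), d), Mul(-5, Pow(d, -1))) = Add(Mul(-5, Pow(d, -1)), Mul(Rational(-1, 3), d)))
Mul(Add(-1499, b), Function('N')(Function('m')(G))) = Mul(Add(-1499, 1540), Add(Mul(-5, Pow(Mul(-3, 1), -1)), Mul(Rational(-1, 3), Mul(-3, 1)))) = Mul(41, Add(Mul(-5, Pow(-3, -1)), Mul(Rational(-1, 3), -3))) = Mul(41, Add(Mul(-5, Rational(-1, 3)), 1)) = Mul(41, Add(Rational(5, 3), 1)) = Mul(41, Rational(8, 3)) = Rational(328, 3)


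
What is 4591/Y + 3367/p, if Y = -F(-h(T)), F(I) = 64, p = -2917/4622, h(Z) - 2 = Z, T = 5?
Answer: -1009377483/186688 ≈ -5406.8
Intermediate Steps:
h(Z) = 2 + Z
p = -2917/4622 (p = -2917*1/4622 = -2917/4622 ≈ -0.63111)
Y = -64 (Y = -1*64 = -64)
4591/Y + 3367/p = 4591/(-64) + 3367/(-2917/4622) = 4591*(-1/64) + 3367*(-4622/2917) = -4591/64 - 15562274/2917 = -1009377483/186688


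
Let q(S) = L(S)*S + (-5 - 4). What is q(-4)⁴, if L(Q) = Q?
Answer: 2401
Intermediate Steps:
q(S) = -9 + S² (q(S) = S*S + (-5 - 4) = S² - 9 = -9 + S²)
q(-4)⁴ = (-9 + (-4)²)⁴ = (-9 + 16)⁴ = 7⁴ = 2401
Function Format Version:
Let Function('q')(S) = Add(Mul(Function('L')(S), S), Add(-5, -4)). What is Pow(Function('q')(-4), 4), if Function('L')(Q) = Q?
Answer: 2401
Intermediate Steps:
Function('q')(S) = Add(-9, Pow(S, 2)) (Function('q')(S) = Add(Mul(S, S), Add(-5, -4)) = Add(Pow(S, 2), -9) = Add(-9, Pow(S, 2)))
Pow(Function('q')(-4), 4) = Pow(Add(-9, Pow(-4, 2)), 4) = Pow(Add(-9, 16), 4) = Pow(7, 4) = 2401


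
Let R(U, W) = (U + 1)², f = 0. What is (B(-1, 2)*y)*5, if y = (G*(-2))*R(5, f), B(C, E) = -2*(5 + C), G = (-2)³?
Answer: -23040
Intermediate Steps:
R(U, W) = (1 + U)²
G = -8
B(C, E) = -10 - 2*C
y = 576 (y = (-8*(-2))*(1 + 5)² = 16*6² = 16*36 = 576)
(B(-1, 2)*y)*5 = ((-10 - 2*(-1))*576)*5 = ((-10 + 2)*576)*5 = -8*576*5 = -4608*5 = -23040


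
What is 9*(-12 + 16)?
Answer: 36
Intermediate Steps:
9*(-12 + 16) = 9*4 = 36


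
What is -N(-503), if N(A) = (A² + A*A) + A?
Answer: -505515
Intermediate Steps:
N(A) = A + 2*A² (N(A) = (A² + A²) + A = 2*A² + A = A + 2*A²)
-N(-503) = -(-503)*(1 + 2*(-503)) = -(-503)*(1 - 1006) = -(-503)*(-1005) = -1*505515 = -505515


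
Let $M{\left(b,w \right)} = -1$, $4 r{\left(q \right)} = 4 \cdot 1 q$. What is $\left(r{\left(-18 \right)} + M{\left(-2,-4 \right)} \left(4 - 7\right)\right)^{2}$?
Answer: $225$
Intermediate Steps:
$r{\left(q \right)} = q$ ($r{\left(q \right)} = \frac{4 \cdot 1 q}{4} = \frac{4 q}{4} = q$)
$\left(r{\left(-18 \right)} + M{\left(-2,-4 \right)} \left(4 - 7\right)\right)^{2} = \left(-18 - \left(4 - 7\right)\right)^{2} = \left(-18 - -3\right)^{2} = \left(-18 + 3\right)^{2} = \left(-15\right)^{2} = 225$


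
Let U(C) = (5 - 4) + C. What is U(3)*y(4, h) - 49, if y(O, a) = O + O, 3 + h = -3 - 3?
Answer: -17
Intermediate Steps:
h = -9 (h = -3 + (-3 - 3) = -3 - 6 = -9)
y(O, a) = 2*O
U(C) = 1 + C
U(3)*y(4, h) - 49 = (1 + 3)*(2*4) - 49 = 4*8 - 49 = 32 - 49 = -17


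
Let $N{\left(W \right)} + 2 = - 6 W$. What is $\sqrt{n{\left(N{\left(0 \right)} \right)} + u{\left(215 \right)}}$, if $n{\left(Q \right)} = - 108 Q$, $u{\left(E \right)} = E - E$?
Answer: $6 \sqrt{6} \approx 14.697$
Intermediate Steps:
$u{\left(E \right)} = 0$
$N{\left(W \right)} = -2 - 6 W$
$\sqrt{n{\left(N{\left(0 \right)} \right)} + u{\left(215 \right)}} = \sqrt{- 108 \left(-2 - 0\right) + 0} = \sqrt{- 108 \left(-2 + 0\right) + 0} = \sqrt{\left(-108\right) \left(-2\right) + 0} = \sqrt{216 + 0} = \sqrt{216} = 6 \sqrt{6}$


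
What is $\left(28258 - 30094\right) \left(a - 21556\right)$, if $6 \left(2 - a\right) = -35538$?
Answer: $28698516$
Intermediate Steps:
$a = 5925$ ($a = 2 - -5923 = 2 + 5923 = 5925$)
$\left(28258 - 30094\right) \left(a - 21556\right) = \left(28258 - 30094\right) \left(5925 - 21556\right) = \left(-1836\right) \left(-15631\right) = 28698516$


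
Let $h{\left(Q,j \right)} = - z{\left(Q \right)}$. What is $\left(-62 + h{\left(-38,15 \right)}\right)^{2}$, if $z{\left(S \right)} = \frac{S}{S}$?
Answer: $3969$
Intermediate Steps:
$z{\left(S \right)} = 1$
$h{\left(Q,j \right)} = -1$ ($h{\left(Q,j \right)} = \left(-1\right) 1 = -1$)
$\left(-62 + h{\left(-38,15 \right)}\right)^{2} = \left(-62 - 1\right)^{2} = \left(-63\right)^{2} = 3969$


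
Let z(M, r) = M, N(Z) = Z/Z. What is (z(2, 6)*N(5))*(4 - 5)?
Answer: -2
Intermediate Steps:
N(Z) = 1
(z(2, 6)*N(5))*(4 - 5) = (2*1)*(4 - 5) = 2*(-1) = -2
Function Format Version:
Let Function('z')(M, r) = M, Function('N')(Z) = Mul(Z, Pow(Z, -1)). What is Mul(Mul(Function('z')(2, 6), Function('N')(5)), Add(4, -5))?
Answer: -2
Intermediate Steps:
Function('N')(Z) = 1
Mul(Mul(Function('z')(2, 6), Function('N')(5)), Add(4, -5)) = Mul(Mul(2, 1), Add(4, -5)) = Mul(2, -1) = -2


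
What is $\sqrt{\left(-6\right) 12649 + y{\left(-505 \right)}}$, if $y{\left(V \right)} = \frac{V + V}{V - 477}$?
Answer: $\frac{i \sqrt{18296353459}}{491} \approx 275.49 i$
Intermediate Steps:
$y{\left(V \right)} = \frac{2 V}{-477 + V}$
$\sqrt{\left(-6\right) 12649 + y{\left(-505 \right)}} = \sqrt{\left(-6\right) 12649 + 2 \left(-505\right) \frac{1}{-477 - 505}} = \sqrt{-75894 + 2 \left(-505\right) \frac{1}{-982}} = \sqrt{-75894 + 2 \left(-505\right) \left(- \frac{1}{982}\right)} = \sqrt{-75894 + \frac{505}{491}} = \sqrt{- \frac{37263449}{491}} = \frac{i \sqrt{18296353459}}{491}$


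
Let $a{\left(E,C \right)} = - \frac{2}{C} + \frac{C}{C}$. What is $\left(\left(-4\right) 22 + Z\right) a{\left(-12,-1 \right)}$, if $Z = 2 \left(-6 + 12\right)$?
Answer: $-228$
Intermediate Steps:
$Z = 12$ ($Z = 2 \cdot 6 = 12$)
$a{\left(E,C \right)} = 1 - \frac{2}{C}$ ($a{\left(E,C \right)} = - \frac{2}{C} + 1 = 1 - \frac{2}{C}$)
$\left(\left(-4\right) 22 + Z\right) a{\left(-12,-1 \right)} = \left(\left(-4\right) 22 + 12\right) \frac{-2 - 1}{-1} = \left(-88 + 12\right) \left(\left(-1\right) \left(-3\right)\right) = \left(-76\right) 3 = -228$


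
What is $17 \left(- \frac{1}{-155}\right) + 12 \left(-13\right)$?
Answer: $- \frac{24163}{155} \approx -155.89$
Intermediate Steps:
$17 \left(- \frac{1}{-155}\right) + 12 \left(-13\right) = 17 \left(\left(-1\right) \left(- \frac{1}{155}\right)\right) - 156 = 17 \cdot \frac{1}{155} - 156 = \frac{17}{155} - 156 = - \frac{24163}{155}$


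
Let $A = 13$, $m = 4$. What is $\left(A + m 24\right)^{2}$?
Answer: $11881$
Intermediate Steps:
$\left(A + m 24\right)^{2} = \left(13 + 4 \cdot 24\right)^{2} = \left(13 + 96\right)^{2} = 109^{2} = 11881$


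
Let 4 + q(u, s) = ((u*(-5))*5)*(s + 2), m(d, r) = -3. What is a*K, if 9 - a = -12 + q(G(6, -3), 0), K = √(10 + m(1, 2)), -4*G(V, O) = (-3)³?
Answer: 725*√7/2 ≈ 959.08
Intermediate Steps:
G(V, O) = 27/4 (G(V, O) = -¼*(-3)³ = -¼*(-27) = 27/4)
K = √7 (K = √(10 - 3) = √7 ≈ 2.6458)
q(u, s) = -4 - 25*u*(2 + s) (q(u, s) = -4 + ((u*(-5))*5)*(s + 2) = -4 + (-5*u*5)*(2 + s) = -4 + (-25*u)*(2 + s) = -4 - 25*u*(2 + s))
a = 725/2 (a = 9 - (-12 + (-4 - 50*27/4 - 25*0*27/4)) = 9 - (-12 + (-4 - 675/2 + 0)) = 9 - (-12 - 683/2) = 9 - 1*(-707/2) = 9 + 707/2 = 725/2 ≈ 362.50)
a*K = 725*√7/2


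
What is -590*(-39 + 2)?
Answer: 21830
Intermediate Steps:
-590*(-39 + 2) = -590*(-37) = -10*(-2183) = 21830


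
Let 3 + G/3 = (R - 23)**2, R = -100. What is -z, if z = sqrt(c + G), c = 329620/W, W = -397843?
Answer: -sqrt(7182255714096662)/397843 ≈ -213.02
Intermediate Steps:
c = -329620/397843 (c = 329620/(-397843) = 329620*(-1/397843) = -329620/397843 ≈ -0.82852)
G = 45378 (G = -9 + 3*(-100 - 23)**2 = -9 + 3*(-123)**2 = -9 + 3*15129 = -9 + 45387 = 45378)
z = sqrt(7182255714096662)/397843 (z = sqrt(-329620/397843 + 45378) = sqrt(18052990034/397843) = sqrt(7182255714096662)/397843 ≈ 213.02)
-z = -sqrt(7182255714096662)/397843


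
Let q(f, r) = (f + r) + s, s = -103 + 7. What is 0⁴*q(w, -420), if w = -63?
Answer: 0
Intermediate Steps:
s = -96
q(f, r) = -96 + f + r (q(f, r) = (f + r) - 96 = -96 + f + r)
0⁴*q(w, -420) = 0⁴*(-96 - 63 - 420) = 0*(-579) = 0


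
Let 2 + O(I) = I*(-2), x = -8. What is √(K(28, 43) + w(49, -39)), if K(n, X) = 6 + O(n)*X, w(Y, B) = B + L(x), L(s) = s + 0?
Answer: 13*I*√15 ≈ 50.349*I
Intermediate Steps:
L(s) = s
O(I) = -2 - 2*I (O(I) = -2 + I*(-2) = -2 - 2*I)
w(Y, B) = -8 + B (w(Y, B) = B - 8 = -8 + B)
K(n, X) = 6 + X*(-2 - 2*n) (K(n, X) = 6 + (-2 - 2*n)*X = 6 + X*(-2 - 2*n))
√(K(28, 43) + w(49, -39)) = √((6 - 2*43*(1 + 28)) + (-8 - 39)) = √((6 - 2*43*29) - 47) = √((6 - 2494) - 47) = √(-2488 - 47) = √(-2535) = 13*I*√15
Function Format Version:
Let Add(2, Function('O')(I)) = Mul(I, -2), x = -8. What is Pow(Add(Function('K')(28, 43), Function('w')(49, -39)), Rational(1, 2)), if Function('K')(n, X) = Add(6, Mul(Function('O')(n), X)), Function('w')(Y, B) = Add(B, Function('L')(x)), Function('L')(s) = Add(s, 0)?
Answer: Mul(13, I, Pow(15, Rational(1, 2))) ≈ Mul(50.349, I)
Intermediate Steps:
Function('L')(s) = s
Function('O')(I) = Add(-2, Mul(-2, I)) (Function('O')(I) = Add(-2, Mul(I, -2)) = Add(-2, Mul(-2, I)))
Function('w')(Y, B) = Add(-8, B) (Function('w')(Y, B) = Add(B, -8) = Add(-8, B))
Function('K')(n, X) = Add(6, Mul(X, Add(-2, Mul(-2, n)))) (Function('K')(n, X) = Add(6, Mul(Add(-2, Mul(-2, n)), X)) = Add(6, Mul(X, Add(-2, Mul(-2, n)))))
Pow(Add(Function('K')(28, 43), Function('w')(49, -39)), Rational(1, 2)) = Pow(Add(Add(6, Mul(-2, 43, Add(1, 28))), Add(-8, -39)), Rational(1, 2)) = Pow(Add(Add(6, Mul(-2, 43, 29)), -47), Rational(1, 2)) = Pow(Add(Add(6, -2494), -47), Rational(1, 2)) = Pow(Add(-2488, -47), Rational(1, 2)) = Pow(-2535, Rational(1, 2)) = Mul(13, I, Pow(15, Rational(1, 2)))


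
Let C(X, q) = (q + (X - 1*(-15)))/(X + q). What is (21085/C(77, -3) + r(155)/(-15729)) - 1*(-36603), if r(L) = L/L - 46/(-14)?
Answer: 176823838967/3266389 ≈ 54134.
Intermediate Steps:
C(X, q) = (15 + X + q)/(X + q) (C(X, q) = (q + (X + 15))/(X + q) = (q + (15 + X))/(X + q) = (15 + X + q)/(X + q))
r(L) = 30/7 (r(L) = 1 - 46*(-1/14) = 1 + 23/7 = 30/7)
(21085/C(77, -3) + r(155)/(-15729)) - 1*(-36603) = (21085/(((15 + 77 - 3)/(77 - 3))) + (30/7)/(-15729)) - 1*(-36603) = (21085/((89/74)) + (30/7)*(-1/15729)) + 36603 = (21085/(((1/74)*89)) - 10/36701) + 36603 = (21085/(89/74) - 10/36701) + 36603 = (21085*(74/89) - 10/36701) + 36603 = (1560290/89 - 10/36701) + 36603 = 57264202400/3266389 + 36603 = 176823838967/3266389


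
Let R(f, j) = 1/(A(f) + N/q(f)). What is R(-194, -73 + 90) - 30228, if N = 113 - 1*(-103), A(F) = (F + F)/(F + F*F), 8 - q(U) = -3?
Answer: -1259477725/41666 ≈ -30228.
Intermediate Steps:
q(U) = 11 (q(U) = 8 - 1*(-3) = 8 + 3 = 11)
A(F) = 2*F/(F + F²) (A(F) = (2*F)/(F + F²) = 2*F/(F + F²))
N = 216 (N = 113 + 103 = 216)
R(f, j) = 1/(216/11 + 2/(1 + f)) (R(f, j) = 1/(2/(1 + f) + 216/11) = 1/(216/11 + 2/(1 + f)))
R(-194, -73 + 90) - 30228 = 11*(1 - 194)/(2*(119 + 108*(-194))) - 30228 = (11/2)*(-193)/(119 - 20952) - 30228 = (11/2)*(-193)/(-20833) - 30228 = (11/2)*(-1/20833)*(-193) - 30228 = 2123/41666 - 30228 = -1259477725/41666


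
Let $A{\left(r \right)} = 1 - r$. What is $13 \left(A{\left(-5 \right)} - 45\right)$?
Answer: $-507$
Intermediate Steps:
$13 \left(A{\left(-5 \right)} - 45\right) = 13 \left(\left(1 - -5\right) - 45\right) = 13 \left(\left(1 + 5\right) - 45\right) = 13 \left(6 - 45\right) = 13 \left(-39\right) = -507$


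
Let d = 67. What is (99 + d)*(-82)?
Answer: -13612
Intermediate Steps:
(99 + d)*(-82) = (99 + 67)*(-82) = 166*(-82) = -13612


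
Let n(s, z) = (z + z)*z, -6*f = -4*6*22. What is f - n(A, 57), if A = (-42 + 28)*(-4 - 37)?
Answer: -6410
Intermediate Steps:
A = 574 (A = -14*(-41) = 574)
f = 88 (f = -(-4*6)*22/6 = -(-4)*22 = -1/6*(-528) = 88)
n(s, z) = 2*z**2 (n(s, z) = (2*z)*z = 2*z**2)
f - n(A, 57) = 88 - 2*57**2 = 88 - 2*3249 = 88 - 1*6498 = 88 - 6498 = -6410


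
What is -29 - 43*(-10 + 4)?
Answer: 229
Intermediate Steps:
-29 - 43*(-10 + 4) = -29 - 43*(-6) = -29 + 258 = 229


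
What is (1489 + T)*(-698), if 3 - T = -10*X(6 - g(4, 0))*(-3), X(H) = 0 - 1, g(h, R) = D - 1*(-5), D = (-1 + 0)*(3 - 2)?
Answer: -1062356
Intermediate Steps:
D = -1 (D = -1*1 = -1)
g(h, R) = 4 (g(h, R) = -1 - 1*(-5) = -1 + 5 = 4)
X(H) = -1
T = 33 (T = 3 - (-10*(-1))*(-3) = 3 - 10*(-3) = 3 - 1*(-30) = 3 + 30 = 33)
(1489 + T)*(-698) = (1489 + 33)*(-698) = 1522*(-698) = -1062356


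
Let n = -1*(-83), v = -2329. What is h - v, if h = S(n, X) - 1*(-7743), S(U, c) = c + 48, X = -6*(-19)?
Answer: 10234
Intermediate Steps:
X = 114
n = 83
S(U, c) = 48 + c
h = 7905 (h = (48 + 114) - 1*(-7743) = 162 + 7743 = 7905)
h - v = 7905 - 1*(-2329) = 7905 + 2329 = 10234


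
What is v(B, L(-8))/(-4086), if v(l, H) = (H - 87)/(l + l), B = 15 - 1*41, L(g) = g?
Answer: -95/212472 ≈ -0.00044712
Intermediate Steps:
B = -26 (B = 15 - 41 = -26)
v(l, H) = (-87 + H)/(2*l) (v(l, H) = (-87 + H)/((2*l)) = (-87 + H)*(1/(2*l)) = (-87 + H)/(2*l))
v(B, L(-8))/(-4086) = ((1/2)*(-87 - 8)/(-26))/(-4086) = ((1/2)*(-1/26)*(-95))*(-1/4086) = (95/52)*(-1/4086) = -95/212472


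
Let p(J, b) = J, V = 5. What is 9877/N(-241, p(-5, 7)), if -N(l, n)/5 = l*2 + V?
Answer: 9877/2385 ≈ 4.1413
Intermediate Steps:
N(l, n) = -25 - 10*l (N(l, n) = -5*(l*2 + 5) = -5*(2*l + 5) = -5*(5 + 2*l) = -25 - 10*l)
9877/N(-241, p(-5, 7)) = 9877/(-25 - 10*(-241)) = 9877/(-25 + 2410) = 9877/2385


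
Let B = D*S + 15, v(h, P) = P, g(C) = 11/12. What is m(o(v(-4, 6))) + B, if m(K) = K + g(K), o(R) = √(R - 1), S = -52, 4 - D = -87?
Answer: -56593/12 + √5 ≈ -4713.8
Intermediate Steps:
g(C) = 11/12 (g(C) = 11*(1/12) = 11/12)
D = 91 (D = 4 - 1*(-87) = 4 + 87 = 91)
o(R) = √(-1 + R)
m(K) = 11/12 + K (m(K) = K + 11/12 = 11/12 + K)
B = -4717 (B = 91*(-52) + 15 = -4732 + 15 = -4717)
m(o(v(-4, 6))) + B = (11/12 + √(-1 + 6)) - 4717 = (11/12 + √5) - 4717 = -56593/12 + √5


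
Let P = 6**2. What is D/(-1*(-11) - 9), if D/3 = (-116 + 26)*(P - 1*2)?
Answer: -4590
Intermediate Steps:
P = 36
D = -9180 (D = 3*((-116 + 26)*(36 - 1*2)) = 3*(-90*(36 - 2)) = 3*(-90*34) = 3*(-3060) = -9180)
D/(-1*(-11) - 9) = -9180/(-1*(-11) - 9) = -9180/(11 - 9) = -9180/2 = -9180*1/2 = -4590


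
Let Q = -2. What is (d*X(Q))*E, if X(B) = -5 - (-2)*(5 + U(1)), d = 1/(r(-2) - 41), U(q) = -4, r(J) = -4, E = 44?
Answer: 44/15 ≈ 2.9333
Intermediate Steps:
d = -1/45 (d = 1/(-4 - 41) = 1/(-45) = -1/45 ≈ -0.022222)
X(B) = -3 (X(B) = -5 - (-2)*(5 - 4) = -5 - (-2) = -5 - 1*(-2) = -5 + 2 = -3)
(d*X(Q))*E = -1/45*(-3)*44 = (1/15)*44 = 44/15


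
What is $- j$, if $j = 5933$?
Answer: $-5933$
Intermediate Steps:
$- j = \left(-1\right) 5933 = -5933$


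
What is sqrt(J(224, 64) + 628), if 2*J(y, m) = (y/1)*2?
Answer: 2*sqrt(213) ≈ 29.189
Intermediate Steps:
J(y, m) = y (J(y, m) = ((y/1)*2)/2 = ((y*1)*2)/2 = (y*2)/2 = (2*y)/2 = y)
sqrt(J(224, 64) + 628) = sqrt(224 + 628) = sqrt(852) = 2*sqrt(213)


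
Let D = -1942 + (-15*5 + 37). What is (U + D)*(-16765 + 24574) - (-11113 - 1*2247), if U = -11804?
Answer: -107625896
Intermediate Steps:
D = -1980 (D = -1942 + (-75 + 37) = -1942 - 38 = -1980)
(U + D)*(-16765 + 24574) - (-11113 - 1*2247) = (-11804 - 1980)*(-16765 + 24574) - (-11113 - 1*2247) = -13784*7809 - (-11113 - 2247) = -107639256 - 1*(-13360) = -107639256 + 13360 = -107625896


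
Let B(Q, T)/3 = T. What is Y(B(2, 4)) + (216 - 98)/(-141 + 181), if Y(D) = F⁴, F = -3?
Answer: 1679/20 ≈ 83.950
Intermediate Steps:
B(Q, T) = 3*T
Y(D) = 81 (Y(D) = (-3)⁴ = 81)
Y(B(2, 4)) + (216 - 98)/(-141 + 181) = 81 + (216 - 98)/(-141 + 181) = 81 + 118/40 = 81 + 118*(1/40) = 81 + 59/20 = 1679/20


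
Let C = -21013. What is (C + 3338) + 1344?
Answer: -16331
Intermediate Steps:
(C + 3338) + 1344 = (-21013 + 3338) + 1344 = -17675 + 1344 = -16331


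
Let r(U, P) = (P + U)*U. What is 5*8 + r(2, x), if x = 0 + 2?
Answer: 48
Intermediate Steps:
x = 2
r(U, P) = U*(P + U)
5*8 + r(2, x) = 5*8 + 2*(2 + 2) = 40 + 2*4 = 40 + 8 = 48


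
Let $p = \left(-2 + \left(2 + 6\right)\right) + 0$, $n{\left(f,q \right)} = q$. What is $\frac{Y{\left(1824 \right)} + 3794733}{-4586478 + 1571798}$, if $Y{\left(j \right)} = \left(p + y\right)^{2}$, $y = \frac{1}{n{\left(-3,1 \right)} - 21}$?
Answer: $- \frac{1517907361}{1205872000} \approx -1.2588$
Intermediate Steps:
$p = 6$ ($p = \left(-2 + 8\right) + 0 = 6 + 0 = 6$)
$y = - \frac{1}{20}$ ($y = \frac{1}{1 - 21} = \frac{1}{-20} = - \frac{1}{20} \approx -0.05$)
$Y{\left(j \right)} = \frac{14161}{400}$ ($Y{\left(j \right)} = \left(6 - \frac{1}{20}\right)^{2} = \left(\frac{119}{20}\right)^{2} = \frac{14161}{400}$)
$\frac{Y{\left(1824 \right)} + 3794733}{-4586478 + 1571798} = \frac{\frac{14161}{400} + 3794733}{-4586478 + 1571798} = \frac{1517907361}{400 \left(-3014680\right)} = \frac{1517907361}{400} \left(- \frac{1}{3014680}\right) = - \frac{1517907361}{1205872000}$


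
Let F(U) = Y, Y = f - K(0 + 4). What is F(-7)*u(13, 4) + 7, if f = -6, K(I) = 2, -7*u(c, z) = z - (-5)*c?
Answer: 601/7 ≈ 85.857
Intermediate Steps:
u(c, z) = -5*c/7 - z/7 (u(c, z) = -(z - (-5)*c)/7 = -(z + 5*c)/7 = -5*c/7 - z/7)
Y = -8 (Y = -6 - 1*2 = -6 - 2 = -8)
F(U) = -8
F(-7)*u(13, 4) + 7 = -8*(-5/7*13 - ⅐*4) + 7 = -8*(-65/7 - 4/7) + 7 = -8*(-69/7) + 7 = 552/7 + 7 = 601/7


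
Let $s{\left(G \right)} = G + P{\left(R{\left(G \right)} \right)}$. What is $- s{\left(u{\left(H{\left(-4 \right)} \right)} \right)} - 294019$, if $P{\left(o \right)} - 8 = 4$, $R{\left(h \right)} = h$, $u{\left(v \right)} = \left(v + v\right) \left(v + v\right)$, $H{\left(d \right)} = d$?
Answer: $-294095$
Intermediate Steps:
$u{\left(v \right)} = 4 v^{2}$ ($u{\left(v \right)} = 2 v 2 v = 4 v^{2}$)
$P{\left(o \right)} = 12$ ($P{\left(o \right)} = 8 + 4 = 12$)
$s{\left(G \right)} = 12 + G$ ($s{\left(G \right)} = G + 12 = 12 + G$)
$- s{\left(u{\left(H{\left(-4 \right)} \right)} \right)} - 294019 = - (12 + 4 \left(-4\right)^{2}) - 294019 = - (12 + 4 \cdot 16) - 294019 = - (12 + 64) - 294019 = \left(-1\right) 76 - 294019 = -76 - 294019 = -294095$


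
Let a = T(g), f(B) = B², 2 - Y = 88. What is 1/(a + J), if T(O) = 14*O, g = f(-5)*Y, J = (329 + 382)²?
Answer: 1/475421 ≈ 2.1034e-6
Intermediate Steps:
Y = -86 (Y = 2 - 1*88 = 2 - 88 = -86)
J = 505521 (J = 711² = 505521)
g = -2150 (g = (-5)²*(-86) = 25*(-86) = -2150)
a = -30100 (a = 14*(-2150) = -30100)
1/(a + J) = 1/(-30100 + 505521) = 1/475421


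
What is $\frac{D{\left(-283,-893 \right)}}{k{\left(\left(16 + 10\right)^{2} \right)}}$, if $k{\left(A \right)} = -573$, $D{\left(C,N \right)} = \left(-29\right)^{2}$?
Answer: $- \frac{841}{573} \approx -1.4677$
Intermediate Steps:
$D{\left(C,N \right)} = 841$
$\frac{D{\left(-283,-893 \right)}}{k{\left(\left(16 + 10\right)^{2} \right)}} = \frac{841}{-573} = 841 \left(- \frac{1}{573}\right) = - \frac{841}{573}$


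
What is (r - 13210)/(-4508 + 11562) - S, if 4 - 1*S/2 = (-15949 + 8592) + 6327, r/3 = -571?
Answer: -14602595/7054 ≈ -2070.1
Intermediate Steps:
r = -1713 (r = 3*(-571) = -1713)
S = 2068 (S = 8 - 2*((-15949 + 8592) + 6327) = 8 - 2*(-7357 + 6327) = 8 - 2*(-1030) = 8 + 2060 = 2068)
(r - 13210)/(-4508 + 11562) - S = (-1713 - 13210)/(-4508 + 11562) - 1*2068 = -14923/7054 - 2068 = -14602595/7054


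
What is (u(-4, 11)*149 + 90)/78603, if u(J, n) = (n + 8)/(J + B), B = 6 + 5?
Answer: 3461/550221 ≈ 0.0062902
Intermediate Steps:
B = 11
u(J, n) = (8 + n)/(11 + J) (u(J, n) = (n + 8)/(J + 11) = (8 + n)/(11 + J))
(u(-4, 11)*149 + 90)/78603 = (((8 + 11)/(11 - 4))*149 + 90)/78603 = ((19/7)*149 + 90)*(1/78603) = (2831/7 + 90)*(1/78603) = (3461/7)*(1/78603) = 3461/550221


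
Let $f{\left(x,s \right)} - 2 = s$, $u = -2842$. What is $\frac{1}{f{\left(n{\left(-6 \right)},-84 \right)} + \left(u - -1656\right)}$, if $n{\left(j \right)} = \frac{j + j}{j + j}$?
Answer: $- \frac{1}{1268} \approx -0.00078864$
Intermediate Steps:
$n{\left(j \right)} = 1$ ($n{\left(j \right)} = \frac{2 j}{2 j} = 2 j \frac{1}{2 j} = 1$)
$f{\left(x,s \right)} = 2 + s$
$\frac{1}{f{\left(n{\left(-6 \right)},-84 \right)} + \left(u - -1656\right)} = \frac{1}{\left(2 - 84\right) - 1186} = \frac{1}{-82 + \left(-2842 + 1656\right)} = \frac{1}{-82 - 1186} = \frac{1}{-1268} = - \frac{1}{1268}$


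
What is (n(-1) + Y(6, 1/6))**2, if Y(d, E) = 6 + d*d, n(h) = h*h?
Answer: 1849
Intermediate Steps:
n(h) = h**2
Y(d, E) = 6 + d**2
(n(-1) + Y(6, 1/6))**2 = ((-1)**2 + (6 + 6**2))**2 = (1 + (6 + 36))**2 = (1 + 42)**2 = 43**2 = 1849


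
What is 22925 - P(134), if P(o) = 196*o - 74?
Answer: -3265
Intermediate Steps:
P(o) = -74 + 196*o
22925 - P(134) = 22925 - (-74 + 196*134) = 22925 - (-74 + 26264) = 22925 - 1*26190 = 22925 - 26190 = -3265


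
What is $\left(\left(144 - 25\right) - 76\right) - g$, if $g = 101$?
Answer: $-58$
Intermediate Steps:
$\left(\left(144 - 25\right) - 76\right) - g = \left(\left(144 - 25\right) - 76\right) - 101 = \left(119 - 76\right) - 101 = 43 - 101 = -58$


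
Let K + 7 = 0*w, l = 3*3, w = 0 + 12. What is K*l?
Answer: -63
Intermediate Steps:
w = 12
l = 9
K = -7 (K = -7 + 0*12 = -7 + 0 = -7)
K*l = -7*9 = -63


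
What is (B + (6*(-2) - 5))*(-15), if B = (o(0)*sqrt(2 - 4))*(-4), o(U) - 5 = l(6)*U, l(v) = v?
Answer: 255 + 300*I*sqrt(2) ≈ 255.0 + 424.26*I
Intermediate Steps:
o(U) = 5 + 6*U
B = -20*I*sqrt(2) (B = ((5 + 6*0)*sqrt(2 - 4))*(-4) = ((5 + 0)*sqrt(-2))*(-4) = (5*(I*sqrt(2)))*(-4) = (5*I*sqrt(2))*(-4) = -20*I*sqrt(2) ≈ -28.284*I)
(B + (6*(-2) - 5))*(-15) = (-20*I*sqrt(2) + (6*(-2) - 5))*(-15) = (-20*I*sqrt(2) + (-12 - 5))*(-15) = (-20*I*sqrt(2) - 17)*(-15) = (-17 - 20*I*sqrt(2))*(-15) = 255 + 300*I*sqrt(2)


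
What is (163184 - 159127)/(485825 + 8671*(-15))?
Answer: 4057/355760 ≈ 0.011404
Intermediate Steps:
(163184 - 159127)/(485825 + 8671*(-15)) = 4057/(485825 - 130065) = 4057/355760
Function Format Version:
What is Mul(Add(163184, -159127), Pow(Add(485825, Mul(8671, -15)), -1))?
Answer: Rational(4057, 355760) ≈ 0.011404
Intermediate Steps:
Mul(Add(163184, -159127), Pow(Add(485825, Mul(8671, -15)), -1)) = Mul(4057, Pow(Add(485825, -130065), -1)) = Mul(4057, Pow(355760, -1)) = Mul(4057, Rational(1, 355760)) = Rational(4057, 355760)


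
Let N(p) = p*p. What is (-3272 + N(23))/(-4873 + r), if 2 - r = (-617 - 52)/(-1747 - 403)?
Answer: 5897450/10473319 ≈ 0.56309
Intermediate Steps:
N(p) = p**2
r = 3631/2150 (r = 2 - (-617 - 52)/(-1747 - 403) = 2 - (-669)/(-2150) = 2 - (-669)*(-1)/2150 = 2 - 1*669/2150 = 2 - 669/2150 = 3631/2150 ≈ 1.6888)
(-3272 + N(23))/(-4873 + r) = (-3272 + 23**2)/(-4873 + 3631/2150) = (-3272 + 529)/(-10473319/2150) = -2743*(-2150/10473319) = 5897450/10473319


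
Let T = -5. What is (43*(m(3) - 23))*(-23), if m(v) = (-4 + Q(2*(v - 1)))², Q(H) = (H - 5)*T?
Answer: 21758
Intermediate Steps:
Q(H) = 25 - 5*H (Q(H) = (H - 5)*(-5) = (-5 + H)*(-5) = 25 - 5*H)
m(v) = (31 - 10*v)² (m(v) = (-4 + (25 - 10*(v - 1)))² = (-4 + (25 - 10*(-1 + v)))² = (-4 + (25 - 5*(-2 + 2*v)))² = (-4 + (25 + (10 - 10*v)))² = (-4 + (35 - 10*v))² = (31 - 10*v)²)
(43*(m(3) - 23))*(-23) = (43*((-31 + 10*3)² - 23))*(-23) = (43*((-31 + 30)² - 23))*(-23) = (43*((-1)² - 23))*(-23) = (43*(1 - 23))*(-23) = (43*(-22))*(-23) = -946*(-23) = 21758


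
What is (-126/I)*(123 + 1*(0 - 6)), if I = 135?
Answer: -546/5 ≈ -109.20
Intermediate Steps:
(-126/I)*(123 + 1*(0 - 6)) = (-126/135)*(123 + 1*(0 - 6)) = (-126*1/135)*(123 + 1*(-6)) = -14*(123 - 6)/15 = -14/15*117 = -546/5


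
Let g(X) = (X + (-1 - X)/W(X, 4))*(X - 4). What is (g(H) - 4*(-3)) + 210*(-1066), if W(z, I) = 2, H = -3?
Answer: -223834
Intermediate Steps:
g(X) = (-4 + X)*(-1/2 + X/2) (g(X) = (X + (-1 - X)/2)*(X - 4) = (X + (-1 - X)*(1/2))*(-4 + X) = (X + (-1/2 - X/2))*(-4 + X) = (-1/2 + X/2)*(-4 + X) = (-4 + X)*(-1/2 + X/2))
(g(H) - 4*(-3)) + 210*(-1066) = ((2 + (1/2)*(-3)**2 - 5/2*(-3)) - 4*(-3)) + 210*(-1066) = ((2 + (1/2)*9 + 15/2) + 12) - 223860 = ((2 + 9/2 + 15/2) + 12) - 223860 = (14 + 12) - 223860 = 26 - 223860 = -223834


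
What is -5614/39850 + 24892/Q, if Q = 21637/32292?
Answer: 2287986087163/61588175 ≈ 37150.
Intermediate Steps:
Q = 21637/32292 (Q = 21637*(1/32292) = 21637/32292 ≈ 0.67004)
-5614/39850 + 24892/Q = -5614/39850 + 24892/(21637/32292) = -5614*1/39850 + 24892*(32292/21637) = -2807/19925 + 114830352/3091 = 2287986087163/61588175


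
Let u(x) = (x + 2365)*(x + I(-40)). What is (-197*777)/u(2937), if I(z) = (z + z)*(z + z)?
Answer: -153069/49504774 ≈ -0.0030920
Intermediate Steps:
I(z) = 4*z² (I(z) = (2*z)*(2*z) = 4*z²)
u(x) = (2365 + x)*(6400 + x) (u(x) = (x + 2365)*(x + 4*(-40)²) = (2365 + x)*(x + 4*1600) = (2365 + x)*(x + 6400) = (2365 + x)*(6400 + x))
(-197*777)/u(2937) = (-197*777)/(15136000 + 2937² + 8765*2937) = -153069/(15136000 + 8625969 + 25742805) = -153069/49504774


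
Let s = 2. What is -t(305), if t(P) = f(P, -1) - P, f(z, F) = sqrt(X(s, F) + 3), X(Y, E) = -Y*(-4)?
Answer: 305 - sqrt(11) ≈ 301.68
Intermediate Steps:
X(Y, E) = 4*Y
f(z, F) = sqrt(11) (f(z, F) = sqrt(4*2 + 3) = sqrt(8 + 3) = sqrt(11))
t(P) = sqrt(11) - P
-t(305) = -(sqrt(11) - 1*305) = -(sqrt(11) - 305) = -(-305 + sqrt(11)) = 305 - sqrt(11)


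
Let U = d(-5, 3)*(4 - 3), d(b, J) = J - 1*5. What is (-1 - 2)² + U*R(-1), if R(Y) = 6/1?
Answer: -3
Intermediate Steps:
d(b, J) = -5 + J (d(b, J) = J - 5 = -5 + J)
U = -2 (U = (-5 + 3)*(4 - 3) = -2*1 = -2)
R(Y) = 6 (R(Y) = 6*1 = 6)
(-1 - 2)² + U*R(-1) = (-1 - 2)² - 2*6 = (-3)² - 12 = 9 - 12 = -3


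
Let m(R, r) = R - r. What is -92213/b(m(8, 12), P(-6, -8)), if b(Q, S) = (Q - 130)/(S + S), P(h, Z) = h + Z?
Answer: -1290982/67 ≈ -19268.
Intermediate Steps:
P(h, Z) = Z + h
b(Q, S) = (-130 + Q)/(2*S) (b(Q, S) = (-130 + Q)/((2*S)) = (-130 + Q)*(1/(2*S)) = (-130 + Q)/(2*S))
-92213/b(m(8, 12), P(-6, -8)) = -92213/((-130 + (8 - 1*12))/(2*(-8 - 6))) = -92213/((½)*(-130 + (8 - 12))/(-14)) = -92213/((½)*(-1/14)*(-130 - 4)) = -92213/((½)*(-1/14)*(-134)) = -92213/67/14 = -92213*14/67 = -1*1290982/67 = -1290982/67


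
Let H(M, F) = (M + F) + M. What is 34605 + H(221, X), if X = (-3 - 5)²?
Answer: 35111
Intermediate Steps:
X = 64 (X = (-8)² = 64)
H(M, F) = F + 2*M (H(M, F) = (F + M) + M = F + 2*M)
34605 + H(221, X) = 34605 + (64 + 2*221) = 34605 + (64 + 442) = 34605 + 506 = 35111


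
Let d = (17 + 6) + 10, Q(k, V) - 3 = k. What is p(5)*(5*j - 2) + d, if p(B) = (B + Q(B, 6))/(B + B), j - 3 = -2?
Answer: 369/10 ≈ 36.900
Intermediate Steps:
j = 1 (j = 3 - 2 = 1)
Q(k, V) = 3 + k
p(B) = (3 + 2*B)/(2*B) (p(B) = (B + (3 + B))/(B + B) = (3 + 2*B)/((2*B)) = (3 + 2*B)*(1/(2*B)) = (3 + 2*B)/(2*B))
d = 33 (d = 23 + 10 = 33)
p(5)*(5*j - 2) + d = ((3/2 + 5)/5)*(5*1 - 2) + 33 = ((⅕)*(13/2))*(5 - 2) + 33 = (13/10)*3 + 33 = 39/10 + 33 = 369/10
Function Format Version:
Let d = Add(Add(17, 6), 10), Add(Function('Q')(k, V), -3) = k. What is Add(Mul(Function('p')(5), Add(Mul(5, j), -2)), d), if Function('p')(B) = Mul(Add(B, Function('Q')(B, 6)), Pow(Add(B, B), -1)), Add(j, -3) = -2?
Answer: Rational(369, 10) ≈ 36.900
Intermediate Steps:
j = 1 (j = Add(3, -2) = 1)
Function('Q')(k, V) = Add(3, k)
Function('p')(B) = Mul(Rational(1, 2), Pow(B, -1), Add(3, Mul(2, B))) (Function('p')(B) = Mul(Add(B, Add(3, B)), Pow(Add(B, B), -1)) = Mul(Add(3, Mul(2, B)), Pow(Mul(2, B), -1)) = Mul(Add(3, Mul(2, B)), Mul(Rational(1, 2), Pow(B, -1))) = Mul(Rational(1, 2), Pow(B, -1), Add(3, Mul(2, B))))
d = 33 (d = Add(23, 10) = 33)
Add(Mul(Function('p')(5), Add(Mul(5, j), -2)), d) = Add(Mul(Mul(Pow(5, -1), Add(Rational(3, 2), 5)), Add(Mul(5, 1), -2)), 33) = Add(Mul(Mul(Rational(1, 5), Rational(13, 2)), Add(5, -2)), 33) = Add(Mul(Rational(13, 10), 3), 33) = Add(Rational(39, 10), 33) = Rational(369, 10)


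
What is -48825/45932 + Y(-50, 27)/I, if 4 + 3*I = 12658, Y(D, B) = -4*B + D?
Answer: -106600553/96870588 ≈ -1.1004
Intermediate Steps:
Y(D, B) = D - 4*B
I = 4218 (I = -4/3 + (1/3)*12658 = -4/3 + 12658/3 = 4218)
-48825/45932 + Y(-50, 27)/I = -48825/45932 + (-50 - 4*27)/4218 = -48825*1/45932 + (-50 - 108)*(1/4218) = -48825/45932 - 158*1/4218 = -48825/45932 - 79/2109 = -106600553/96870588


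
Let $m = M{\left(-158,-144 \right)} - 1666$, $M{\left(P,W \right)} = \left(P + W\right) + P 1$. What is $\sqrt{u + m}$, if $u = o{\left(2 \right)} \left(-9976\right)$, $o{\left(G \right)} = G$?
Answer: $i \sqrt{22078} \approx 148.59 i$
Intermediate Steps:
$M{\left(P,W \right)} = W + 2 P$ ($M{\left(P,W \right)} = \left(P + W\right) + P = W + 2 P$)
$m = -2126$ ($m = \left(-144 + 2 \left(-158\right)\right) - 1666 = \left(-144 - 316\right) - 1666 = -460 - 1666 = -2126$)
$u = -19952$ ($u = 2 \left(-9976\right) = -19952$)
$\sqrt{u + m} = \sqrt{-19952 - 2126} = \sqrt{-22078} = i \sqrt{22078}$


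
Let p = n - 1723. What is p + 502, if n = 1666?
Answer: 445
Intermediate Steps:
p = -57 (p = 1666 - 1723 = -57)
p + 502 = -57 + 502 = 445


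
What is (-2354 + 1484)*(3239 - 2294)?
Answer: -822150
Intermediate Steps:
(-2354 + 1484)*(3239 - 2294) = -870*945 = -822150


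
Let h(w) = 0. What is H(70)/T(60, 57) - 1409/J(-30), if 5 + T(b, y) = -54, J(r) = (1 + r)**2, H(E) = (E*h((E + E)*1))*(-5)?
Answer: -1409/841 ≈ -1.6754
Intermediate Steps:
H(E) = 0 (H(E) = (E*0)*(-5) = 0*(-5) = 0)
T(b, y) = -59 (T(b, y) = -5 - 54 = -59)
H(70)/T(60, 57) - 1409/J(-30) = 0/(-59) - 1409/(1 - 30)**2 = 0*(-1/59) - 1409/((-29)**2) = 0 - 1409/841 = -1409/841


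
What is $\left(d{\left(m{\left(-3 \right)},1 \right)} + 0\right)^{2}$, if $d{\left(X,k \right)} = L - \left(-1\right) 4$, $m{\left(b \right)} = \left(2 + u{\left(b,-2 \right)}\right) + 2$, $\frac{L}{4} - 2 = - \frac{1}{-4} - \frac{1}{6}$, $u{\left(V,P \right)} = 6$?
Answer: $\frac{1369}{9} \approx 152.11$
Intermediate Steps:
$L = \frac{25}{3}$ ($L = 8 + 4 \left(- \frac{1}{-4} - \frac{1}{6}\right) = 8 + 4 \left(\left(-1\right) \left(- \frac{1}{4}\right) - \frac{1}{6}\right) = 8 + 4 \left(\frac{1}{4} - \frac{1}{6}\right) = 8 + 4 \cdot \frac{1}{12} = 8 + \frac{1}{3} = \frac{25}{3} \approx 8.3333$)
$m{\left(b \right)} = 10$ ($m{\left(b \right)} = \left(2 + 6\right) + 2 = 8 + 2 = 10$)
$d{\left(X,k \right)} = \frac{37}{3}$ ($d{\left(X,k \right)} = \frac{25}{3} - \left(-1\right) 4 = \frac{25}{3} - -4 = \frac{25}{3} + 4 = \frac{37}{3}$)
$\left(d{\left(m{\left(-3 \right)},1 \right)} + 0\right)^{2} = \left(\frac{37}{3} + 0\right)^{2} = \left(\frac{37}{3}\right)^{2} = \frac{1369}{9}$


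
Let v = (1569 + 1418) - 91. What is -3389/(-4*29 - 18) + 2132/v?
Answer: 1262529/48508 ≈ 26.027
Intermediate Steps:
v = 2896 (v = 2987 - 91 = 2896)
-3389/(-4*29 - 18) + 2132/v = -3389/(-4*29 - 18) + 2132/2896 = -3389/(-116 - 18) + 2132*(1/2896) = -3389/(-134) + 533/724 = -3389*(-1/134) + 533/724 = 3389/134 + 533/724 = 1262529/48508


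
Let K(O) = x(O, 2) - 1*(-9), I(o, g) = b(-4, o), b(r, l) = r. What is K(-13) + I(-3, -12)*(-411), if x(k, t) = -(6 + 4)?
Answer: 1643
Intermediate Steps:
I(o, g) = -4
x(k, t) = -10 (x(k, t) = -1*10 = -10)
K(O) = -1 (K(O) = -10 - 1*(-9) = -10 + 9 = -1)
K(-13) + I(-3, -12)*(-411) = -1 - 4*(-411) = -1 + 1644 = 1643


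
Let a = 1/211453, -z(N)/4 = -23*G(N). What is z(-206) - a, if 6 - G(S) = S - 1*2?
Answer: 4163086663/211453 ≈ 19688.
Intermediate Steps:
G(S) = 8 - S (G(S) = 6 - (S - 1*2) = 6 - (S - 2) = 6 - (-2 + S) = 6 + (2 - S) = 8 - S)
z(N) = 736 - 92*N (z(N) = -(-92)*(8 - N) = -4*(-184 + 23*N) = 736 - 92*N)
a = 1/211453 ≈ 4.7292e-6
z(-206) - a = (736 - 92*(-206)) - 1*1/211453 = (736 + 18952) - 1/211453 = 19688 - 1/211453 = 4163086663/211453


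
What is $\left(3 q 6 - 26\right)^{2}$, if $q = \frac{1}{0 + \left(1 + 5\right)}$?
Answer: $529$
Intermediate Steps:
$q = \frac{1}{6}$ ($q = \frac{1}{0 + 6} = \frac{1}{6} \approx 0.16667$)
$\left(3 q 6 - 26\right)^{2} = \left(3 \cdot \frac{1}{6} \cdot 6 - 26\right)^{2} = \left(\frac{1}{2} \cdot 6 - 26\right)^{2} = \left(3 - 26\right)^{2} = \left(-23\right)^{2} = 529$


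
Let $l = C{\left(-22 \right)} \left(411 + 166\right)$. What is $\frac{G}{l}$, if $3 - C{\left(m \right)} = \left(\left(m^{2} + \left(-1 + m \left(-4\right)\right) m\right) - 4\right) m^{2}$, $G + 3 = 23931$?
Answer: $\frac{7976}{133490681} \approx 5.9749 \cdot 10^{-5}$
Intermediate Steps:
$G = 23928$ ($G = -3 + 23931 = 23928$)
$C{\left(m \right)} = 3 - m^{2} \left(-4 + m^{2} + m \left(-1 - 4 m\right)\right)$ ($C{\left(m \right)} = 3 - \left(\left(m^{2} + \left(-1 + m \left(-4\right)\right) m\right) - 4\right) m^{2} = 3 - \left(\left(m^{2} + \left(-1 - 4 m\right) m\right) - 4\right) m^{2} = 3 - \left(\left(m^{2} + m \left(-1 - 4 m\right)\right) - 4\right) m^{2} = 3 - \left(-4 + m^{2} + m \left(-1 - 4 m\right)\right) m^{2} = 3 - m^{2} \left(-4 + m^{2} + m \left(-1 - 4 m\right)\right)$)
$l = 400472043$ ($l = \left(3 + \left(-22\right)^{3} + 3 \left(-22\right)^{4} + 4 \left(-22\right)^{2}\right) \left(411 + 166\right) = \left(3 - 10648 + 3 \cdot 234256 + 4 \cdot 484\right) 577 = \left(3 - 10648 + 702768 + 1936\right) 577 = 694059 \cdot 577 = 400472043$)
$\frac{G}{l} = \frac{23928}{400472043} = 23928 \cdot \frac{1}{400472043} = \frac{7976}{133490681}$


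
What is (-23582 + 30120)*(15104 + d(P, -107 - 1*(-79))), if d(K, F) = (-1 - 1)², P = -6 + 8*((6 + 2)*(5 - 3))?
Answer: 98776104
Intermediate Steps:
P = 122 (P = -6 + 8*(8*2) = -6 + 8*16 = -6 + 128 = 122)
d(K, F) = 4 (d(K, F) = (-2)² = 4)
(-23582 + 30120)*(15104 + d(P, -107 - 1*(-79))) = (-23582 + 30120)*(15104 + 4) = 6538*15108 = 98776104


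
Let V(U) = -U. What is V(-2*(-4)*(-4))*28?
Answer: 896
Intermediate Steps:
V(-2*(-4)*(-4))*28 = -(-2*(-4))*(-4)*28 = -8*(-4)*28 = -1*(-32)*28 = 32*28 = 896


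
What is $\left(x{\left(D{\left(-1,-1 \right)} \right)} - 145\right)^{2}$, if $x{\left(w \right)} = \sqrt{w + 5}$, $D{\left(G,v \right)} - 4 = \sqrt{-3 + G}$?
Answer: $\left(145 - \sqrt{9 + 2 i}\right)^{2} \approx 20159.0 - 94.08 i$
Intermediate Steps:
$D{\left(G,v \right)} = 4 + \sqrt{-3 + G}$
$x{\left(w \right)} = \sqrt{5 + w}$
$\left(x{\left(D{\left(-1,-1 \right)} \right)} - 145\right)^{2} = \left(\sqrt{5 + \left(4 + \sqrt{-3 - 1}\right)} - 145\right)^{2} = \left(\sqrt{5 + \left(4 + \sqrt{-4}\right)} - 145\right)^{2} = \left(\sqrt{5 + \left(4 + 2 i\right)} - 145\right)^{2} = \left(\sqrt{9 + 2 i} - 145\right)^{2} = \left(-145 + \sqrt{9 + 2 i}\right)^{2}$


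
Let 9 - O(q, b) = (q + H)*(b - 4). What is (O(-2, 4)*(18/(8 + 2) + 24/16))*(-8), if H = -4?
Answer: -1188/5 ≈ -237.60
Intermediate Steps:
O(q, b) = 9 - (-4 + b)*(-4 + q) (O(q, b) = 9 - (q - 4)*(b - 4) = 9 - (-4 + q)*(-4 + b) = 9 - (-4 + b)*(-4 + q))
(O(-2, 4)*(18/(8 + 2) + 24/16))*(-8) = ((-7 + 4*4 + 4*(-2) - 1*4*(-2))*(18/(8 + 2) + 24/16))*(-8) = ((-7 + 16 - 8 + 8)*(18/10 + 24*(1/16)))*(-8) = (9*(18*(⅒) + 3/2))*(-8) = (9*(9/5 + 3/2))*(-8) = (9*(33/10))*(-8) = (297/10)*(-8) = -1188/5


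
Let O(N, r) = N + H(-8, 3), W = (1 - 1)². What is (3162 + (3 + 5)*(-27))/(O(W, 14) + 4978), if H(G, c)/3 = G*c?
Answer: 1473/2453 ≈ 0.60049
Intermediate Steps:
H(G, c) = 3*G*c (H(G, c) = 3*(G*c) = 3*G*c)
W = 0 (W = 0² = 0)
O(N, r) = -72 + N (O(N, r) = N + 3*(-8)*3 = N - 72 = -72 + N)
(3162 + (3 + 5)*(-27))/(O(W, 14) + 4978) = (3162 + (3 + 5)*(-27))/((-72 + 0) + 4978) = (3162 + 8*(-27))/(-72 + 4978) = (3162 - 216)/4906 = 2946*(1/4906) = 1473/2453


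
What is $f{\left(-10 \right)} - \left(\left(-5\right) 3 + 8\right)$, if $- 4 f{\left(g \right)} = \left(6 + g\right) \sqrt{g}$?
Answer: $7 + i \sqrt{10} \approx 7.0 + 3.1623 i$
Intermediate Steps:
$f{\left(g \right)} = - \frac{\sqrt{g} \left(6 + g\right)}{4}$ ($f{\left(g \right)} = - \frac{\left(6 + g\right) \sqrt{g}}{4} = - \frac{\sqrt{g} \left(6 + g\right)}{4}$)
$f{\left(-10 \right)} - \left(\left(-5\right) 3 + 8\right) = \frac{\sqrt{-10} \left(-6 - -10\right)}{4} - \left(\left(-5\right) 3 + 8\right) = \frac{i \sqrt{10} \left(-6 + 10\right)}{4} - \left(-15 + 8\right) = \frac{1}{4} i \sqrt{10} \cdot 4 - -7 = i \sqrt{10} + 7 = 7 + i \sqrt{10}$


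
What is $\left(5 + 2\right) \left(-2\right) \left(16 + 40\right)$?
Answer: $-784$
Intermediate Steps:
$\left(5 + 2\right) \left(-2\right) \left(16 + 40\right) = 7 \left(-2\right) 56 = \left(-14\right) 56 = -784$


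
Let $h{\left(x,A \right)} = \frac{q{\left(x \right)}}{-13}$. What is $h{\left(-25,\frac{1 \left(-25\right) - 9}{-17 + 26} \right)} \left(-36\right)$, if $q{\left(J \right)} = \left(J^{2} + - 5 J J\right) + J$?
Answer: $- \frac{90900}{13} \approx -6992.3$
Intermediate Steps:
$q{\left(J \right)} = J - 4 J^{2}$ ($q{\left(J \right)} = \left(J^{2} - 5 J^{2}\right) + J = - 4 J^{2} + J = J - 4 J^{2}$)
$h{\left(x,A \right)} = - \frac{x \left(1 - 4 x\right)}{13}$ ($h{\left(x,A \right)} = \frac{x \left(1 - 4 x\right)}{-13} = x \left(1 - 4 x\right) \left(- \frac{1}{13}\right) = - \frac{x \left(1 - 4 x\right)}{13}$)
$h{\left(-25,\frac{1 \left(-25\right) - 9}{-17 + 26} \right)} \left(-36\right) = \frac{1}{13} \left(-25\right) \left(-1 + 4 \left(-25\right)\right) \left(-36\right) = \frac{1}{13} \left(-25\right) \left(-1 - 100\right) \left(-36\right) = \frac{1}{13} \left(-25\right) \left(-101\right) \left(-36\right) = \frac{2525}{13} \left(-36\right) = - \frac{90900}{13}$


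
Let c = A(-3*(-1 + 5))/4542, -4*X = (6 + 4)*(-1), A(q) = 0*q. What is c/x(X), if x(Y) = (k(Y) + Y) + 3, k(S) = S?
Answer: 0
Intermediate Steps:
A(q) = 0
X = 5/2 (X = -(6 + 4)*(-1)/4 = -5*(-1)/2 = -1/4*(-10) = 5/2 ≈ 2.5000)
x(Y) = 3 + 2*Y (x(Y) = (Y + Y) + 3 = 2*Y + 3 = 3 + 2*Y)
c = 0 (c = 0/4542 = 0*(1/4542) = 0)
c/x(X) = 0/(3 + 2*(5/2)) = 0/(3 + 5) = 0/8 = 0*(1/8) = 0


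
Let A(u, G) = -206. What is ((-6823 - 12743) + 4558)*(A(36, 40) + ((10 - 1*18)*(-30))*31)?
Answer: -108567872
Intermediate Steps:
((-6823 - 12743) + 4558)*(A(36, 40) + ((10 - 1*18)*(-30))*31) = ((-6823 - 12743) + 4558)*(-206 + ((10 - 1*18)*(-30))*31) = (-19566 + 4558)*(-206 + ((10 - 18)*(-30))*31) = -15008*(-206 - 8*(-30)*31) = -15008*(-206 + 240*31) = -15008*(-206 + 7440) = -15008*7234 = -108567872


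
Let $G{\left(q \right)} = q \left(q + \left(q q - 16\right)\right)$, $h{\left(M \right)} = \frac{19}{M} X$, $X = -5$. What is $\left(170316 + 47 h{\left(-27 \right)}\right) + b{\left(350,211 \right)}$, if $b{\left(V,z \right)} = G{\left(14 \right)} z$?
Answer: $\frac{20076049}{27} \approx 7.4356 \cdot 10^{5}$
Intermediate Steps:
$h{\left(M \right)} = - \frac{95}{M}$ ($h{\left(M \right)} = \frac{19}{M} \left(-5\right) = - \frac{95}{M}$)
$G{\left(q \right)} = q \left(-16 + q + q^{2}\right)$ ($G{\left(q \right)} = q \left(q + \left(q^{2} - 16\right)\right) = q \left(q + \left(-16 + q^{2}\right)\right) = q \left(-16 + q + q^{2}\right)$)
$b{\left(V,z \right)} = 2716 z$ ($b{\left(V,z \right)} = 14 \left(-16 + 14 + 14^{2}\right) z = 14 \left(-16 + 14 + 196\right) z = 14 \cdot 194 z = 2716 z$)
$\left(170316 + 47 h{\left(-27 \right)}\right) + b{\left(350,211 \right)} = \left(170316 + 47 \left(- \frac{95}{-27}\right)\right) + 2716 \cdot 211 = \left(170316 + 47 \left(\left(-95\right) \left(- \frac{1}{27}\right)\right)\right) + 573076 = \left(170316 + 47 \cdot \frac{95}{27}\right) + 573076 = \left(170316 + \frac{4465}{27}\right) + 573076 = \frac{4602997}{27} + 573076 = \frac{20076049}{27}$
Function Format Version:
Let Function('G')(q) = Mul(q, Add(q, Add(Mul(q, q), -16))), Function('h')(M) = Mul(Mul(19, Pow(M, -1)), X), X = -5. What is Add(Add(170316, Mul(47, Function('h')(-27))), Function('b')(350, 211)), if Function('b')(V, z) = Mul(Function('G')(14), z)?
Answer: Rational(20076049, 27) ≈ 7.4356e+5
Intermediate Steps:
Function('h')(M) = Mul(-95, Pow(M, -1)) (Function('h')(M) = Mul(Mul(19, Pow(M, -1)), -5) = Mul(-95, Pow(M, -1)))
Function('G')(q) = Mul(q, Add(-16, q, Pow(q, 2))) (Function('G')(q) = Mul(q, Add(q, Add(Pow(q, 2), -16))) = Mul(q, Add(q, Add(-16, Pow(q, 2)))) = Mul(q, Add(-16, q, Pow(q, 2))))
Function('b')(V, z) = Mul(2716, z) (Function('b')(V, z) = Mul(Mul(14, Add(-16, 14, Pow(14, 2))), z) = Mul(Mul(14, Add(-16, 14, 196)), z) = Mul(Mul(14, 194), z) = Mul(2716, z))
Add(Add(170316, Mul(47, Function('h')(-27))), Function('b')(350, 211)) = Add(Add(170316, Mul(47, Mul(-95, Pow(-27, -1)))), Mul(2716, 211)) = Add(Add(170316, Mul(47, Mul(-95, Rational(-1, 27)))), 573076) = Add(Add(170316, Mul(47, Rational(95, 27))), 573076) = Add(Add(170316, Rational(4465, 27)), 573076) = Add(Rational(4602997, 27), 573076) = Rational(20076049, 27)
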